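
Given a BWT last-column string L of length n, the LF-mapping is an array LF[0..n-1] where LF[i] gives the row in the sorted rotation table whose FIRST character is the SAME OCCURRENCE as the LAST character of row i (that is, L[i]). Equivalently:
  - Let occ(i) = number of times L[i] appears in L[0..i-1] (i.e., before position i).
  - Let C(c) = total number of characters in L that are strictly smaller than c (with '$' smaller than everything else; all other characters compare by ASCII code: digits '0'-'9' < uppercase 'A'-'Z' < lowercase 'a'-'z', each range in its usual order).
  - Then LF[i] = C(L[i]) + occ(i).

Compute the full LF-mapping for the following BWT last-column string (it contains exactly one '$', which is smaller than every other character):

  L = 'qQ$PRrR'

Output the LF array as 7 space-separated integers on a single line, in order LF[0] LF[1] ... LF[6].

Char counts: '$':1, 'P':1, 'Q':1, 'R':2, 'q':1, 'r':1
C (first-col start): C('$')=0, C('P')=1, C('Q')=2, C('R')=3, C('q')=5, C('r')=6
L[0]='q': occ=0, LF[0]=C('q')+0=5+0=5
L[1]='Q': occ=0, LF[1]=C('Q')+0=2+0=2
L[2]='$': occ=0, LF[2]=C('$')+0=0+0=0
L[3]='P': occ=0, LF[3]=C('P')+0=1+0=1
L[4]='R': occ=0, LF[4]=C('R')+0=3+0=3
L[5]='r': occ=0, LF[5]=C('r')+0=6+0=6
L[6]='R': occ=1, LF[6]=C('R')+1=3+1=4

Answer: 5 2 0 1 3 6 4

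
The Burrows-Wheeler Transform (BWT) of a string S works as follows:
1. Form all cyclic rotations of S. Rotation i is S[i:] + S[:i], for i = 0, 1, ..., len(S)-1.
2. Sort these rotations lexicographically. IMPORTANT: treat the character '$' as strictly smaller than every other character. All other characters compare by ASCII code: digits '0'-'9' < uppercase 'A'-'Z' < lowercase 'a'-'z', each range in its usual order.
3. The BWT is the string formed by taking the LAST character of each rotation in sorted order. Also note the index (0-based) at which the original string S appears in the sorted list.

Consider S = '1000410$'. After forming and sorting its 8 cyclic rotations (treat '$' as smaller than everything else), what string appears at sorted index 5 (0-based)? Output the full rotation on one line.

All 8 rotations (rotation i = S[i:]+S[:i]):
  rot[0] = 1000410$
  rot[1] = 000410$1
  rot[2] = 00410$10
  rot[3] = 0410$100
  rot[4] = 410$1000
  rot[5] = 10$10004
  rot[6] = 0$100041
  rot[7] = $1000410
Sorted (with $ < everything):
  sorted[0] = $1000410
  sorted[1] = 0$100041
  sorted[2] = 000410$1
  sorted[3] = 00410$10
  sorted[4] = 0410$100
  sorted[5] = 10$10004
  sorted[6] = 1000410$
  sorted[7] = 410$1000
sorted[5] = 10$10004

Answer: 10$10004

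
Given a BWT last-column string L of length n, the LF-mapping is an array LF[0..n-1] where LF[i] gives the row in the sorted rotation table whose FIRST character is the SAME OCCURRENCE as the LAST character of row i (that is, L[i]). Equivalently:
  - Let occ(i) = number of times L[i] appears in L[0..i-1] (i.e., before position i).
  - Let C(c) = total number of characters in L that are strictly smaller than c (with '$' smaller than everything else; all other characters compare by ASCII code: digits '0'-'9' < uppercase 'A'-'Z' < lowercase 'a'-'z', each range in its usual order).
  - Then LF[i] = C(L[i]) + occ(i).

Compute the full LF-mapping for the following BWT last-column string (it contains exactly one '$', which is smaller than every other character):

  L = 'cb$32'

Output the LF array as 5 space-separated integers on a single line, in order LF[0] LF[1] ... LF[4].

Char counts: '$':1, '2':1, '3':1, 'b':1, 'c':1
C (first-col start): C('$')=0, C('2')=1, C('3')=2, C('b')=3, C('c')=4
L[0]='c': occ=0, LF[0]=C('c')+0=4+0=4
L[1]='b': occ=0, LF[1]=C('b')+0=3+0=3
L[2]='$': occ=0, LF[2]=C('$')+0=0+0=0
L[3]='3': occ=0, LF[3]=C('3')+0=2+0=2
L[4]='2': occ=0, LF[4]=C('2')+0=1+0=1

Answer: 4 3 0 2 1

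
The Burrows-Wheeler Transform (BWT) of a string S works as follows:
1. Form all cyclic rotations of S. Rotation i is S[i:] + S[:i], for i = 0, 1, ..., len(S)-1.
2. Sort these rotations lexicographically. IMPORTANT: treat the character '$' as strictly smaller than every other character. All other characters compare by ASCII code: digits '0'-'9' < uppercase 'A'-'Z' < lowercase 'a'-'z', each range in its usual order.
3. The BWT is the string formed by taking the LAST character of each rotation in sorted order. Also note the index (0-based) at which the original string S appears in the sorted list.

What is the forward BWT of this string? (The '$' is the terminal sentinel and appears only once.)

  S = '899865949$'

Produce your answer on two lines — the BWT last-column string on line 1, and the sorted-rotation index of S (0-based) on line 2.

Answer: 99689$4598
5

Derivation:
All 10 rotations (rotation i = S[i:]+S[:i]):
  rot[0] = 899865949$
  rot[1] = 99865949$8
  rot[2] = 9865949$89
  rot[3] = 865949$899
  rot[4] = 65949$8998
  rot[5] = 5949$89986
  rot[6] = 949$899865
  rot[7] = 49$8998659
  rot[8] = 9$89986594
  rot[9] = $899865949
Sorted (with $ < everything):
  sorted[0] = $899865949  (last char: '9')
  sorted[1] = 49$8998659  (last char: '9')
  sorted[2] = 5949$89986  (last char: '6')
  sorted[3] = 65949$8998  (last char: '8')
  sorted[4] = 865949$899  (last char: '9')
  sorted[5] = 899865949$  (last char: '$')
  sorted[6] = 9$89986594  (last char: '4')
  sorted[7] = 949$899865  (last char: '5')
  sorted[8] = 9865949$89  (last char: '9')
  sorted[9] = 99865949$8  (last char: '8')
Last column: 99689$4598
Original string S is at sorted index 5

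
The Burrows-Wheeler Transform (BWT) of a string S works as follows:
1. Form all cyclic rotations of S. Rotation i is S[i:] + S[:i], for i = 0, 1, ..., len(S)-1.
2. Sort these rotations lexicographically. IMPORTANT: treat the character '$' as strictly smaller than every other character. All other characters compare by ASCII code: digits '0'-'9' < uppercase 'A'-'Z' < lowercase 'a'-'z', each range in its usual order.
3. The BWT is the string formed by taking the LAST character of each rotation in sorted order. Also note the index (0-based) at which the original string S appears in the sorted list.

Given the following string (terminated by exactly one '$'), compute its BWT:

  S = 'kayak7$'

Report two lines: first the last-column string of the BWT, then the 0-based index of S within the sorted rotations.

All 7 rotations (rotation i = S[i:]+S[:i]):
  rot[0] = kayak7$
  rot[1] = ayak7$k
  rot[2] = yak7$ka
  rot[3] = ak7$kay
  rot[4] = k7$kaya
  rot[5] = 7$kayak
  rot[6] = $kayak7
Sorted (with $ < everything):
  sorted[0] = $kayak7  (last char: '7')
  sorted[1] = 7$kayak  (last char: 'k')
  sorted[2] = ak7$kay  (last char: 'y')
  sorted[3] = ayak7$k  (last char: 'k')
  sorted[4] = k7$kaya  (last char: 'a')
  sorted[5] = kayak7$  (last char: '$')
  sorted[6] = yak7$ka  (last char: 'a')
Last column: 7kyka$a
Original string S is at sorted index 5

Answer: 7kyka$a
5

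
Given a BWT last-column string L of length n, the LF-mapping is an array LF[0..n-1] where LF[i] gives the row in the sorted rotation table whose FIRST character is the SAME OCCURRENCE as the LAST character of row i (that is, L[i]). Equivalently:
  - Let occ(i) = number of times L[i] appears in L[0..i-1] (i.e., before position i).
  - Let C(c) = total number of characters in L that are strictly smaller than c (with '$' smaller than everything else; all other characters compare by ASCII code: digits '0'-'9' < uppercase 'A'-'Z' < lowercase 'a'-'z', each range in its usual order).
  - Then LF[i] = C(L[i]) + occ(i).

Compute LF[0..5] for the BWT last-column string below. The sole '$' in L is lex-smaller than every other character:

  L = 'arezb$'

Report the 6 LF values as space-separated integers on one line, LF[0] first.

Answer: 1 4 3 5 2 0

Derivation:
Char counts: '$':1, 'a':1, 'b':1, 'e':1, 'r':1, 'z':1
C (first-col start): C('$')=0, C('a')=1, C('b')=2, C('e')=3, C('r')=4, C('z')=5
L[0]='a': occ=0, LF[0]=C('a')+0=1+0=1
L[1]='r': occ=0, LF[1]=C('r')+0=4+0=4
L[2]='e': occ=0, LF[2]=C('e')+0=3+0=3
L[3]='z': occ=0, LF[3]=C('z')+0=5+0=5
L[4]='b': occ=0, LF[4]=C('b')+0=2+0=2
L[5]='$': occ=0, LF[5]=C('$')+0=0+0=0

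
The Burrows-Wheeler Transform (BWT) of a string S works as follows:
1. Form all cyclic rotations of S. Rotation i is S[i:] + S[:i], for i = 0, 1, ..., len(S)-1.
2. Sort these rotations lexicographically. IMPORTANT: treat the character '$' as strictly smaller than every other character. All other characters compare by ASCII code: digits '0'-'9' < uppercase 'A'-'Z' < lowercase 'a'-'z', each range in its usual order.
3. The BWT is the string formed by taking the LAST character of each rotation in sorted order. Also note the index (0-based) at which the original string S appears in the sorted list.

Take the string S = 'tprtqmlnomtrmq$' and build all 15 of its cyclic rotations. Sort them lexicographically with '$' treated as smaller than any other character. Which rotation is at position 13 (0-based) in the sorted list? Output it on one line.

All 15 rotations (rotation i = S[i:]+S[:i]):
  rot[0] = tprtqmlnomtrmq$
  rot[1] = prtqmlnomtrmq$t
  rot[2] = rtqmlnomtrmq$tp
  rot[3] = tqmlnomtrmq$tpr
  rot[4] = qmlnomtrmq$tprt
  rot[5] = mlnomtrmq$tprtq
  rot[6] = lnomtrmq$tprtqm
  rot[7] = nomtrmq$tprtqml
  rot[8] = omtrmq$tprtqmln
  rot[9] = mtrmq$tprtqmlno
  rot[10] = trmq$tprtqmlnom
  rot[11] = rmq$tprtqmlnomt
  rot[12] = mq$tprtqmlnomtr
  rot[13] = q$tprtqmlnomtrm
  rot[14] = $tprtqmlnomtrmq
Sorted (with $ < everything):
  sorted[0] = $tprtqmlnomtrmq
  sorted[1] = lnomtrmq$tprtqm
  sorted[2] = mlnomtrmq$tprtq
  sorted[3] = mq$tprtqmlnomtr
  sorted[4] = mtrmq$tprtqmlno
  sorted[5] = nomtrmq$tprtqml
  sorted[6] = omtrmq$tprtqmln
  sorted[7] = prtqmlnomtrmq$t
  sorted[8] = q$tprtqmlnomtrm
  sorted[9] = qmlnomtrmq$tprt
  sorted[10] = rmq$tprtqmlnomt
  sorted[11] = rtqmlnomtrmq$tp
  sorted[12] = tprtqmlnomtrmq$
  sorted[13] = tqmlnomtrmq$tpr
  sorted[14] = trmq$tprtqmlnom
sorted[13] = tqmlnomtrmq$tpr

Answer: tqmlnomtrmq$tpr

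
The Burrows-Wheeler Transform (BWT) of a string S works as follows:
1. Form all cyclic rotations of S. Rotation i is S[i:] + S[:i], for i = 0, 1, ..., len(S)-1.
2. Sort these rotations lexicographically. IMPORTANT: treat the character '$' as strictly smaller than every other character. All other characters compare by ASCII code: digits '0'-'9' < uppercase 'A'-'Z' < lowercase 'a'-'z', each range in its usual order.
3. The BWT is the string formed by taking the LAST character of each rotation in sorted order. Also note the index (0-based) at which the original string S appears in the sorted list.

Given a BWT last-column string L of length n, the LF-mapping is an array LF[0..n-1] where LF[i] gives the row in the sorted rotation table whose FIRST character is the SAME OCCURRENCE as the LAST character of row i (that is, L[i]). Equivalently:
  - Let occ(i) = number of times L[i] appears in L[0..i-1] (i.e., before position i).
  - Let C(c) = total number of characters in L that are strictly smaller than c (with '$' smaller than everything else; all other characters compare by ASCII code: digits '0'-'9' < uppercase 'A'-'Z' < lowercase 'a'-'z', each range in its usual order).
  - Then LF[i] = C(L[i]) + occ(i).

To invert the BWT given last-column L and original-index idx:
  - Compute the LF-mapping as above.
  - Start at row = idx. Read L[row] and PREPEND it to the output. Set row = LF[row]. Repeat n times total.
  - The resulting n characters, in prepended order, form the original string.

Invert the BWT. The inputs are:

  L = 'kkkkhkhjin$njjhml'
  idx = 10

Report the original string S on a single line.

Answer: khjkjjlnkhmnkhik$

Derivation:
LF mapping: 8 9 10 11 1 12 2 5 4 15 0 16 6 7 3 14 13
Walk LF starting at row 10, prepending L[row]:
  step 1: row=10, L[10]='$', prepend. Next row=LF[10]=0
  step 2: row=0, L[0]='k', prepend. Next row=LF[0]=8
  step 3: row=8, L[8]='i', prepend. Next row=LF[8]=4
  step 4: row=4, L[4]='h', prepend. Next row=LF[4]=1
  step 5: row=1, L[1]='k', prepend. Next row=LF[1]=9
  step 6: row=9, L[9]='n', prepend. Next row=LF[9]=15
  step 7: row=15, L[15]='m', prepend. Next row=LF[15]=14
  step 8: row=14, L[14]='h', prepend. Next row=LF[14]=3
  step 9: row=3, L[3]='k', prepend. Next row=LF[3]=11
  step 10: row=11, L[11]='n', prepend. Next row=LF[11]=16
  step 11: row=16, L[16]='l', prepend. Next row=LF[16]=13
  step 12: row=13, L[13]='j', prepend. Next row=LF[13]=7
  step 13: row=7, L[7]='j', prepend. Next row=LF[7]=5
  step 14: row=5, L[5]='k', prepend. Next row=LF[5]=12
  step 15: row=12, L[12]='j', prepend. Next row=LF[12]=6
  step 16: row=6, L[6]='h', prepend. Next row=LF[6]=2
  step 17: row=2, L[2]='k', prepend. Next row=LF[2]=10
Reversed output: khjkjjlnkhmnkhik$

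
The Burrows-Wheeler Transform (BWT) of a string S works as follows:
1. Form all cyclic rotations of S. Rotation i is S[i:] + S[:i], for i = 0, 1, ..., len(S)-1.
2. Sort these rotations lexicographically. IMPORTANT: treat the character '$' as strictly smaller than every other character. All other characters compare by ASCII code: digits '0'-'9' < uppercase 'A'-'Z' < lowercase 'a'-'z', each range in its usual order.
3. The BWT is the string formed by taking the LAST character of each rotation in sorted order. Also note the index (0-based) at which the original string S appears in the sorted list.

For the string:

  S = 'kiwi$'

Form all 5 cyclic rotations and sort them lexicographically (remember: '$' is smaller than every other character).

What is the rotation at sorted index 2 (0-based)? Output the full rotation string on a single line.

All 5 rotations (rotation i = S[i:]+S[:i]):
  rot[0] = kiwi$
  rot[1] = iwi$k
  rot[2] = wi$ki
  rot[3] = i$kiw
  rot[4] = $kiwi
Sorted (with $ < everything):
  sorted[0] = $kiwi
  sorted[1] = i$kiw
  sorted[2] = iwi$k
  sorted[3] = kiwi$
  sorted[4] = wi$ki
sorted[2] = iwi$k

Answer: iwi$k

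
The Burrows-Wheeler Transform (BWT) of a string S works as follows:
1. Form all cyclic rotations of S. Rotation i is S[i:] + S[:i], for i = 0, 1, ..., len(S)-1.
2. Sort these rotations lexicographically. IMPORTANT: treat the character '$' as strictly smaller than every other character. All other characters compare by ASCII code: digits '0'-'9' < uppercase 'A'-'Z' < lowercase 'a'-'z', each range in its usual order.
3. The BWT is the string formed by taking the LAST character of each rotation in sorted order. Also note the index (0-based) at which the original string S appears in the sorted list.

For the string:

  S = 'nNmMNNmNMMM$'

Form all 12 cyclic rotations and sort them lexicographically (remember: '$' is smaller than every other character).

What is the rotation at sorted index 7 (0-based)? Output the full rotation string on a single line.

Answer: NmMNNmNMMM$n

Derivation:
All 12 rotations (rotation i = S[i:]+S[:i]):
  rot[0] = nNmMNNmNMMM$
  rot[1] = NmMNNmNMMM$n
  rot[2] = mMNNmNMMM$nN
  rot[3] = MNNmNMMM$nNm
  rot[4] = NNmNMMM$nNmM
  rot[5] = NmNMMM$nNmMN
  rot[6] = mNMMM$nNmMNN
  rot[7] = NMMM$nNmMNNm
  rot[8] = MMM$nNmMNNmN
  rot[9] = MM$nNmMNNmNM
  rot[10] = M$nNmMNNmNMM
  rot[11] = $nNmMNNmNMMM
Sorted (with $ < everything):
  sorted[0] = $nNmMNNmNMMM
  sorted[1] = M$nNmMNNmNMM
  sorted[2] = MM$nNmMNNmNM
  sorted[3] = MMM$nNmMNNmN
  sorted[4] = MNNmNMMM$nNm
  sorted[5] = NMMM$nNmMNNm
  sorted[6] = NNmNMMM$nNmM
  sorted[7] = NmMNNmNMMM$n
  sorted[8] = NmNMMM$nNmMN
  sorted[9] = mMNNmNMMM$nN
  sorted[10] = mNMMM$nNmMNN
  sorted[11] = nNmMNNmNMMM$
sorted[7] = NmMNNmNMMM$n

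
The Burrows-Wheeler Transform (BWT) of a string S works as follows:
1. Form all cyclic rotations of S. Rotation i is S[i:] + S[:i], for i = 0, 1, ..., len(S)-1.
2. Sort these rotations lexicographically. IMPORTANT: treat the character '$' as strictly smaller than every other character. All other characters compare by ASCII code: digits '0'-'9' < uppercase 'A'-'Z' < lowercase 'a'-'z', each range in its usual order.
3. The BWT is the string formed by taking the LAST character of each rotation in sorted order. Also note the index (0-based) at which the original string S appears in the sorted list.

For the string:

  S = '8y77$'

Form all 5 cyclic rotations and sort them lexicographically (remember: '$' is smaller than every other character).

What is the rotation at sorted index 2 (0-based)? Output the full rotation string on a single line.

All 5 rotations (rotation i = S[i:]+S[:i]):
  rot[0] = 8y77$
  rot[1] = y77$8
  rot[2] = 77$8y
  rot[3] = 7$8y7
  rot[4] = $8y77
Sorted (with $ < everything):
  sorted[0] = $8y77
  sorted[1] = 7$8y7
  sorted[2] = 77$8y
  sorted[3] = 8y77$
  sorted[4] = y77$8
sorted[2] = 77$8y

Answer: 77$8y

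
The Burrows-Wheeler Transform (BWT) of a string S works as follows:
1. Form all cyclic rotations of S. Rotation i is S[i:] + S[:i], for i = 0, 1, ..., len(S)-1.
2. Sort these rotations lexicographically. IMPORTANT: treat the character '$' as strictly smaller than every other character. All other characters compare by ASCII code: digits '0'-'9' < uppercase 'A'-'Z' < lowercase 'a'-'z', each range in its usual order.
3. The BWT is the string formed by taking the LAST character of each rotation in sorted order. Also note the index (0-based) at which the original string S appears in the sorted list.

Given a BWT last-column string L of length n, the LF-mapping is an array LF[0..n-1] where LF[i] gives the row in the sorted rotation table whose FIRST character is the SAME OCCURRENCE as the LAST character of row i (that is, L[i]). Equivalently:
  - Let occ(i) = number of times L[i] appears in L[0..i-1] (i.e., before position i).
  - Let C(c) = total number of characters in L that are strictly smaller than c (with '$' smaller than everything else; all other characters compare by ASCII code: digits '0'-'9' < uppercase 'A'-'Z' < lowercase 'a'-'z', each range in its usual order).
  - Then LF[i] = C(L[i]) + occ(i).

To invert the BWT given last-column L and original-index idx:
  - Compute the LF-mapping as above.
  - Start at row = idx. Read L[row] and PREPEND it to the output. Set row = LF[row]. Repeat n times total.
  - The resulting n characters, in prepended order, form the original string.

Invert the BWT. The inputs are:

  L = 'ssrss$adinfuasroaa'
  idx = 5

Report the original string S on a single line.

LF mapping: 12 13 10 14 15 0 1 5 7 8 6 17 2 16 11 9 3 4
Walk LF starting at row 5, prepending L[row]:
  step 1: row=5, L[5]='$', prepend. Next row=LF[5]=0
  step 2: row=0, L[0]='s', prepend. Next row=LF[0]=12
  step 3: row=12, L[12]='a', prepend. Next row=LF[12]=2
  step 4: row=2, L[2]='r', prepend. Next row=LF[2]=10
  step 5: row=10, L[10]='f', prepend. Next row=LF[10]=6
  step 6: row=6, L[6]='a', prepend. Next row=LF[6]=1
  step 7: row=1, L[1]='s', prepend. Next row=LF[1]=13
  step 8: row=13, L[13]='s', prepend. Next row=LF[13]=16
  step 9: row=16, L[16]='a', prepend. Next row=LF[16]=3
  step 10: row=3, L[3]='s', prepend. Next row=LF[3]=14
  step 11: row=14, L[14]='r', prepend. Next row=LF[14]=11
  step 12: row=11, L[11]='u', prepend. Next row=LF[11]=17
  step 13: row=17, L[17]='a', prepend. Next row=LF[17]=4
  step 14: row=4, L[4]='s', prepend. Next row=LF[4]=15
  step 15: row=15, L[15]='o', prepend. Next row=LF[15]=9
  step 16: row=9, L[9]='n', prepend. Next row=LF[9]=8
  step 17: row=8, L[8]='i', prepend. Next row=LF[8]=7
  step 18: row=7, L[7]='d', prepend. Next row=LF[7]=5
Reversed output: dinosaursassafras$

Answer: dinosaursassafras$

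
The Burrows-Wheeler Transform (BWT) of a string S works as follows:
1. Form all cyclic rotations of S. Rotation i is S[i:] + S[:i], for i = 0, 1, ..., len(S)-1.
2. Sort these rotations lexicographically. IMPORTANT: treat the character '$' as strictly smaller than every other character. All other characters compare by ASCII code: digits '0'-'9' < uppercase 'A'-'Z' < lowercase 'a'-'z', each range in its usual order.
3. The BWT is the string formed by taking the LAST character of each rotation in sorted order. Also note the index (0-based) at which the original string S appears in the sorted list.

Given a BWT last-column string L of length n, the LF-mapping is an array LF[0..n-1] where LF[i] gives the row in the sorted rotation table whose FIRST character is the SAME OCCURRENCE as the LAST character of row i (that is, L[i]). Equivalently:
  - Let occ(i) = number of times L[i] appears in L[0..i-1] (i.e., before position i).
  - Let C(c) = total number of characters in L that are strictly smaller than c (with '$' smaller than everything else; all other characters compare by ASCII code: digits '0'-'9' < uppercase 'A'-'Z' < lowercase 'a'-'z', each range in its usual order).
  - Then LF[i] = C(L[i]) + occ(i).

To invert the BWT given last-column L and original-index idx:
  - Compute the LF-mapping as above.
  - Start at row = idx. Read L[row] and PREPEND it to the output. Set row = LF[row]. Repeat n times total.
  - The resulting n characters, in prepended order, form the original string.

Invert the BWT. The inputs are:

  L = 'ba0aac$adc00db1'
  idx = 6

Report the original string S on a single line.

Answer: a0ca00bdaa1dcb$

Derivation:
LF mapping: 9 5 1 6 7 11 0 8 13 12 2 3 14 10 4
Walk LF starting at row 6, prepending L[row]:
  step 1: row=6, L[6]='$', prepend. Next row=LF[6]=0
  step 2: row=0, L[0]='b', prepend. Next row=LF[0]=9
  step 3: row=9, L[9]='c', prepend. Next row=LF[9]=12
  step 4: row=12, L[12]='d', prepend. Next row=LF[12]=14
  step 5: row=14, L[14]='1', prepend. Next row=LF[14]=4
  step 6: row=4, L[4]='a', prepend. Next row=LF[4]=7
  step 7: row=7, L[7]='a', prepend. Next row=LF[7]=8
  step 8: row=8, L[8]='d', prepend. Next row=LF[8]=13
  step 9: row=13, L[13]='b', prepend. Next row=LF[13]=10
  step 10: row=10, L[10]='0', prepend. Next row=LF[10]=2
  step 11: row=2, L[2]='0', prepend. Next row=LF[2]=1
  step 12: row=1, L[1]='a', prepend. Next row=LF[1]=5
  step 13: row=5, L[5]='c', prepend. Next row=LF[5]=11
  step 14: row=11, L[11]='0', prepend. Next row=LF[11]=3
  step 15: row=3, L[3]='a', prepend. Next row=LF[3]=6
Reversed output: a0ca00bdaa1dcb$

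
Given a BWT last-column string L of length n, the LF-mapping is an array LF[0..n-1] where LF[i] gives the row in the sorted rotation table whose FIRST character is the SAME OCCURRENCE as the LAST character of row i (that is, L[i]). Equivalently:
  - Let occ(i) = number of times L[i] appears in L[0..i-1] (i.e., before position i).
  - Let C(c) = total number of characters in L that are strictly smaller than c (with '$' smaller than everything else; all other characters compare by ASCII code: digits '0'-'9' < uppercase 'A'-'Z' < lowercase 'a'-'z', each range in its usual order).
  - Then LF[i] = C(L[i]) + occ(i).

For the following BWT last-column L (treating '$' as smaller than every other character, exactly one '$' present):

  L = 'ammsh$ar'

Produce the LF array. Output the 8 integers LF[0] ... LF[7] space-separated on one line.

Char counts: '$':1, 'a':2, 'h':1, 'm':2, 'r':1, 's':1
C (first-col start): C('$')=0, C('a')=1, C('h')=3, C('m')=4, C('r')=6, C('s')=7
L[0]='a': occ=0, LF[0]=C('a')+0=1+0=1
L[1]='m': occ=0, LF[1]=C('m')+0=4+0=4
L[2]='m': occ=1, LF[2]=C('m')+1=4+1=5
L[3]='s': occ=0, LF[3]=C('s')+0=7+0=7
L[4]='h': occ=0, LF[4]=C('h')+0=3+0=3
L[5]='$': occ=0, LF[5]=C('$')+0=0+0=0
L[6]='a': occ=1, LF[6]=C('a')+1=1+1=2
L[7]='r': occ=0, LF[7]=C('r')+0=6+0=6

Answer: 1 4 5 7 3 0 2 6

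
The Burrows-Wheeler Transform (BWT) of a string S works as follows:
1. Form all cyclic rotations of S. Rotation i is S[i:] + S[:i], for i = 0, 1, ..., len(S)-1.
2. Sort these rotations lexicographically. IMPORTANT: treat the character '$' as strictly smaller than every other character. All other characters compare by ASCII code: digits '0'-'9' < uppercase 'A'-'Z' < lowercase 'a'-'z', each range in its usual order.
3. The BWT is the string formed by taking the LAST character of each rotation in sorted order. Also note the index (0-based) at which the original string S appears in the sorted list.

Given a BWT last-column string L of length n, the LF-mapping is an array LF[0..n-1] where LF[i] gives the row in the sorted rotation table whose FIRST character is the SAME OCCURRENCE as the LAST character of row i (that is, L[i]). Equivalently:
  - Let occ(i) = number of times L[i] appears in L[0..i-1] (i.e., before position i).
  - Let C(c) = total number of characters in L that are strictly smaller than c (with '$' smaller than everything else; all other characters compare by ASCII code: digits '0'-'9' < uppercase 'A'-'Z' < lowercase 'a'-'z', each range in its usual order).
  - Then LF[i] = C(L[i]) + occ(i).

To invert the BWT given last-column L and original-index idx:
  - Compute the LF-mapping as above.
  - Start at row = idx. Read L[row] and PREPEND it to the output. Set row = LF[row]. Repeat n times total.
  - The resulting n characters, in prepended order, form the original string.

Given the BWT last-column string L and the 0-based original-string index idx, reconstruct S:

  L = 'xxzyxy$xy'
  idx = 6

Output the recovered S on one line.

Answer: yyxxyzxx$

Derivation:
LF mapping: 1 2 8 5 3 6 0 4 7
Walk LF starting at row 6, prepending L[row]:
  step 1: row=6, L[6]='$', prepend. Next row=LF[6]=0
  step 2: row=0, L[0]='x', prepend. Next row=LF[0]=1
  step 3: row=1, L[1]='x', prepend. Next row=LF[1]=2
  step 4: row=2, L[2]='z', prepend. Next row=LF[2]=8
  step 5: row=8, L[8]='y', prepend. Next row=LF[8]=7
  step 6: row=7, L[7]='x', prepend. Next row=LF[7]=4
  step 7: row=4, L[4]='x', prepend. Next row=LF[4]=3
  step 8: row=3, L[3]='y', prepend. Next row=LF[3]=5
  step 9: row=5, L[5]='y', prepend. Next row=LF[5]=6
Reversed output: yyxxyzxx$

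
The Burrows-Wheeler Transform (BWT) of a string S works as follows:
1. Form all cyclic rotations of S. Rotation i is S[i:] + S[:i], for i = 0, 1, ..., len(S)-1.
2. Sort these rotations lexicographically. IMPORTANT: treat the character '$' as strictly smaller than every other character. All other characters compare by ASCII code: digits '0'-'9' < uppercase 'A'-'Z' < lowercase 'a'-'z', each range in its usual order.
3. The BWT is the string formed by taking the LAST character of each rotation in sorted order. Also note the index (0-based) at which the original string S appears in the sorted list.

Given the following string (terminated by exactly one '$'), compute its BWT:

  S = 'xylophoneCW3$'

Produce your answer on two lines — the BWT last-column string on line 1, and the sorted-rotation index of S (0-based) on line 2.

All 13 rotations (rotation i = S[i:]+S[:i]):
  rot[0] = xylophoneCW3$
  rot[1] = ylophoneCW3$x
  rot[2] = lophoneCW3$xy
  rot[3] = ophoneCW3$xyl
  rot[4] = phoneCW3$xylo
  rot[5] = honeCW3$xylop
  rot[6] = oneCW3$xyloph
  rot[7] = neCW3$xylopho
  rot[8] = eCW3$xylophon
  rot[9] = CW3$xylophone
  rot[10] = W3$xylophoneC
  rot[11] = 3$xylophoneCW
  rot[12] = $xylophoneCW3
Sorted (with $ < everything):
  sorted[0] = $xylophoneCW3  (last char: '3')
  sorted[1] = 3$xylophoneCW  (last char: 'W')
  sorted[2] = CW3$xylophone  (last char: 'e')
  sorted[3] = W3$xylophoneC  (last char: 'C')
  sorted[4] = eCW3$xylophon  (last char: 'n')
  sorted[5] = honeCW3$xylop  (last char: 'p')
  sorted[6] = lophoneCW3$xy  (last char: 'y')
  sorted[7] = neCW3$xylopho  (last char: 'o')
  sorted[8] = oneCW3$xyloph  (last char: 'h')
  sorted[9] = ophoneCW3$xyl  (last char: 'l')
  sorted[10] = phoneCW3$xylo  (last char: 'o')
  sorted[11] = xylophoneCW3$  (last char: '$')
  sorted[12] = ylophoneCW3$x  (last char: 'x')
Last column: 3WeCnpyohlo$x
Original string S is at sorted index 11

Answer: 3WeCnpyohlo$x
11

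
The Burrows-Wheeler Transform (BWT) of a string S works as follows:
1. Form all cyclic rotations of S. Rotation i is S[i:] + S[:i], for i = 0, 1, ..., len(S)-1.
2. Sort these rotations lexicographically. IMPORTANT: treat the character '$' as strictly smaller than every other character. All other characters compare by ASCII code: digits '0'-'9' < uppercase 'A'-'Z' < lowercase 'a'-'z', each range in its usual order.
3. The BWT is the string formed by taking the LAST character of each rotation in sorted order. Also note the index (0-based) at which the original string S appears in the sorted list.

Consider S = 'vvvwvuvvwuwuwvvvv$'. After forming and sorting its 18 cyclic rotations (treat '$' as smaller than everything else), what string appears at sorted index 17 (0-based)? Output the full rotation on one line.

Answer: wvvvv$vvvwvuvvwuwu

Derivation:
All 18 rotations (rotation i = S[i:]+S[:i]):
  rot[0] = vvvwvuvvwuwuwvvvv$
  rot[1] = vvwvuvvwuwuwvvvv$v
  rot[2] = vwvuvvwuwuwvvvv$vv
  rot[3] = wvuvvwuwuwvvvv$vvv
  rot[4] = vuvvwuwuwvvvv$vvvw
  rot[5] = uvvwuwuwvvvv$vvvwv
  rot[6] = vvwuwuwvvvv$vvvwvu
  rot[7] = vwuwuwvvvv$vvvwvuv
  rot[8] = wuwuwvvvv$vvvwvuvv
  rot[9] = uwuwvvvv$vvvwvuvvw
  rot[10] = wuwvvvv$vvvwvuvvwu
  rot[11] = uwvvvv$vvvwvuvvwuw
  rot[12] = wvvvv$vvvwvuvvwuwu
  rot[13] = vvvv$vvvwvuvvwuwuw
  rot[14] = vvv$vvvwvuvvwuwuwv
  rot[15] = vv$vvvwvuvvwuwuwvv
  rot[16] = v$vvvwvuvvwuwuwvvv
  rot[17] = $vvvwvuvvwuwuwvvvv
Sorted (with $ < everything):
  sorted[0] = $vvvwvuvvwuwuwvvvv
  sorted[1] = uvvwuwuwvvvv$vvvwv
  sorted[2] = uwuwvvvv$vvvwvuvvw
  sorted[3] = uwvvvv$vvvwvuvvwuw
  sorted[4] = v$vvvwvuvvwuwuwvvv
  sorted[5] = vuvvwuwuwvvvv$vvvw
  sorted[6] = vv$vvvwvuvvwuwuwvv
  sorted[7] = vvv$vvvwvuvvwuwuwv
  sorted[8] = vvvv$vvvwvuvvwuwuw
  sorted[9] = vvvwvuvvwuwuwvvvv$
  sorted[10] = vvwuwuwvvvv$vvvwvu
  sorted[11] = vvwvuvvwuwuwvvvv$v
  sorted[12] = vwuwuwvvvv$vvvwvuv
  sorted[13] = vwvuvvwuwuwvvvv$vv
  sorted[14] = wuwuwvvvv$vvvwvuvv
  sorted[15] = wuwvvvv$vvvwvuvvwu
  sorted[16] = wvuvvwuwuwvvvv$vvv
  sorted[17] = wvvvv$vvvwvuvvwuwu
sorted[17] = wvvvv$vvvwvuvvwuwu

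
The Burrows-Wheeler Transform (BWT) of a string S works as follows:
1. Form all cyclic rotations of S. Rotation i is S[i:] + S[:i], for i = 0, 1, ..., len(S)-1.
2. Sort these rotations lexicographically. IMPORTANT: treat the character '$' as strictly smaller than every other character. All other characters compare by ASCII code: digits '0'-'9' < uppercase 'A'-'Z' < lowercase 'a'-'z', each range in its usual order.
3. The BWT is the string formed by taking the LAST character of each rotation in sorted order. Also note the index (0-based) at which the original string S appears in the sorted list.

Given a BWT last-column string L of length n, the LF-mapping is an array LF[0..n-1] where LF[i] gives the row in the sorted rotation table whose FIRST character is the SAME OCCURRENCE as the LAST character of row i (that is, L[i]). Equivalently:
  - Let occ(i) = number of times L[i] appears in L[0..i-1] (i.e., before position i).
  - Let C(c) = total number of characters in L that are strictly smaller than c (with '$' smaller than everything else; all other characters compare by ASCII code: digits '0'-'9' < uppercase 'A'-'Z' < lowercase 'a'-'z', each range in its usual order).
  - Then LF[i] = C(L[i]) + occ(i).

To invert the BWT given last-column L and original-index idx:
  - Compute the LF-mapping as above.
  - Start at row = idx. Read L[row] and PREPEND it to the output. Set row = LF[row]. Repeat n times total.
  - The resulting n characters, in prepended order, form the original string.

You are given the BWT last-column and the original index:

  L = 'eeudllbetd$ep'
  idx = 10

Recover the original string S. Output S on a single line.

LF mapping: 4 5 12 2 8 9 1 6 11 3 0 7 10
Walk LF starting at row 10, prepending L[row]:
  step 1: row=10, L[10]='$', prepend. Next row=LF[10]=0
  step 2: row=0, L[0]='e', prepend. Next row=LF[0]=4
  step 3: row=4, L[4]='l', prepend. Next row=LF[4]=8
  step 4: row=8, L[8]='t', prepend. Next row=LF[8]=11
  step 5: row=11, L[11]='e', prepend. Next row=LF[11]=7
  step 6: row=7, L[7]='e', prepend. Next row=LF[7]=6
  step 7: row=6, L[6]='b', prepend. Next row=LF[6]=1
  step 8: row=1, L[1]='e', prepend. Next row=LF[1]=5
  step 9: row=5, L[5]='l', prepend. Next row=LF[5]=9
  step 10: row=9, L[9]='d', prepend. Next row=LF[9]=3
  step 11: row=3, L[3]='d', prepend. Next row=LF[3]=2
  step 12: row=2, L[2]='u', prepend. Next row=LF[2]=12
  step 13: row=12, L[12]='p', prepend. Next row=LF[12]=10
Reversed output: puddlebeetle$

Answer: puddlebeetle$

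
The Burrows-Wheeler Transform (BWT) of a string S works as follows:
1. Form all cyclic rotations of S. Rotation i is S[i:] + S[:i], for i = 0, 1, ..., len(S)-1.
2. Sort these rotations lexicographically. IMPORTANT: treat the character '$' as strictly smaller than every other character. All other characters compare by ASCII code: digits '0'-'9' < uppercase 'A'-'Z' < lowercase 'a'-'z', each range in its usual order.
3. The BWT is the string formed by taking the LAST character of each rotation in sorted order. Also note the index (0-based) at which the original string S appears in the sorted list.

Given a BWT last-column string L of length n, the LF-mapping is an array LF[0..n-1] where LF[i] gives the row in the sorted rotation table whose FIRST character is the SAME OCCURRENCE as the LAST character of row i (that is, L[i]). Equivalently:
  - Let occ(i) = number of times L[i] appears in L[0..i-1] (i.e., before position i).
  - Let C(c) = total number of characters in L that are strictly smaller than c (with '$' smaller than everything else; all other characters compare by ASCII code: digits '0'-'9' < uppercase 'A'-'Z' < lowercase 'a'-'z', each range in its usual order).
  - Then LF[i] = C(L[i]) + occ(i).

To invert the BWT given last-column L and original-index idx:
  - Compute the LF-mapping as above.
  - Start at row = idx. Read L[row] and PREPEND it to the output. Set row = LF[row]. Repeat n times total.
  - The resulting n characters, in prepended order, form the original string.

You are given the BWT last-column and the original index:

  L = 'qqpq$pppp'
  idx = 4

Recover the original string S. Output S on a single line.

Answer: pqpppqpq$

Derivation:
LF mapping: 6 7 1 8 0 2 3 4 5
Walk LF starting at row 4, prepending L[row]:
  step 1: row=4, L[4]='$', prepend. Next row=LF[4]=0
  step 2: row=0, L[0]='q', prepend. Next row=LF[0]=6
  step 3: row=6, L[6]='p', prepend. Next row=LF[6]=3
  step 4: row=3, L[3]='q', prepend. Next row=LF[3]=8
  step 5: row=8, L[8]='p', prepend. Next row=LF[8]=5
  step 6: row=5, L[5]='p', prepend. Next row=LF[5]=2
  step 7: row=2, L[2]='p', prepend. Next row=LF[2]=1
  step 8: row=1, L[1]='q', prepend. Next row=LF[1]=7
  step 9: row=7, L[7]='p', prepend. Next row=LF[7]=4
Reversed output: pqpppqpq$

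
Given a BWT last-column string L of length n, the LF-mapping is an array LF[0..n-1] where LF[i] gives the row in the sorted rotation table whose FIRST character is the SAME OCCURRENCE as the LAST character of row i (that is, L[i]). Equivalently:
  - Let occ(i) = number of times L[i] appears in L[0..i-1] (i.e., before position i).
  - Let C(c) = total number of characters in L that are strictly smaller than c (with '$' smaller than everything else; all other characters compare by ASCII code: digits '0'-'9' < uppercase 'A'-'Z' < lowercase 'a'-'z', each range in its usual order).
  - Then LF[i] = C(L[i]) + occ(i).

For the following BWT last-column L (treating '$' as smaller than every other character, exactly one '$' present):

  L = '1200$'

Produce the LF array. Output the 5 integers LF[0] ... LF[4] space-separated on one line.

Answer: 3 4 1 2 0

Derivation:
Char counts: '$':1, '0':2, '1':1, '2':1
C (first-col start): C('$')=0, C('0')=1, C('1')=3, C('2')=4
L[0]='1': occ=0, LF[0]=C('1')+0=3+0=3
L[1]='2': occ=0, LF[1]=C('2')+0=4+0=4
L[2]='0': occ=0, LF[2]=C('0')+0=1+0=1
L[3]='0': occ=1, LF[3]=C('0')+1=1+1=2
L[4]='$': occ=0, LF[4]=C('$')+0=0+0=0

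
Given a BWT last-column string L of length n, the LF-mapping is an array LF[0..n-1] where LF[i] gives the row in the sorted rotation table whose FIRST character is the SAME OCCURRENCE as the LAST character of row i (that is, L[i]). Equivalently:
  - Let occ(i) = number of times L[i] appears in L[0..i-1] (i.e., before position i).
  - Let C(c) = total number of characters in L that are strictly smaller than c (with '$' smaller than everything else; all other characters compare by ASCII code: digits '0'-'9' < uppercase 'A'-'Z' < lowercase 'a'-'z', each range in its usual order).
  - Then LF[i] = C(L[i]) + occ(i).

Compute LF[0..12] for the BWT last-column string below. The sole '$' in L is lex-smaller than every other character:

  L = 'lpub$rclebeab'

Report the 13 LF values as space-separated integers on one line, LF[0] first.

Answer: 8 10 12 2 0 11 5 9 6 3 7 1 4

Derivation:
Char counts: '$':1, 'a':1, 'b':3, 'c':1, 'e':2, 'l':2, 'p':1, 'r':1, 'u':1
C (first-col start): C('$')=0, C('a')=1, C('b')=2, C('c')=5, C('e')=6, C('l')=8, C('p')=10, C('r')=11, C('u')=12
L[0]='l': occ=0, LF[0]=C('l')+0=8+0=8
L[1]='p': occ=0, LF[1]=C('p')+0=10+0=10
L[2]='u': occ=0, LF[2]=C('u')+0=12+0=12
L[3]='b': occ=0, LF[3]=C('b')+0=2+0=2
L[4]='$': occ=0, LF[4]=C('$')+0=0+0=0
L[5]='r': occ=0, LF[5]=C('r')+0=11+0=11
L[6]='c': occ=0, LF[6]=C('c')+0=5+0=5
L[7]='l': occ=1, LF[7]=C('l')+1=8+1=9
L[8]='e': occ=0, LF[8]=C('e')+0=6+0=6
L[9]='b': occ=1, LF[9]=C('b')+1=2+1=3
L[10]='e': occ=1, LF[10]=C('e')+1=6+1=7
L[11]='a': occ=0, LF[11]=C('a')+0=1+0=1
L[12]='b': occ=2, LF[12]=C('b')+2=2+2=4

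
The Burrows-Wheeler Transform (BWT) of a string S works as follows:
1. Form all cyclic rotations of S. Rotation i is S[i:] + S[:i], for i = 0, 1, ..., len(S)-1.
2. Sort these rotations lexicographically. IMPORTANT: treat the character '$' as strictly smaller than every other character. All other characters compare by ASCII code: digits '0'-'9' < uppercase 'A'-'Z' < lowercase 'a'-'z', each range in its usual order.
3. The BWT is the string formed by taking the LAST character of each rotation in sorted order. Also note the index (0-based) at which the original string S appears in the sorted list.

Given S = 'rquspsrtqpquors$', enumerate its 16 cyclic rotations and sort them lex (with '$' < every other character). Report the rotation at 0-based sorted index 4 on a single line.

All 16 rotations (rotation i = S[i:]+S[:i]):
  rot[0] = rquspsrtqpquors$
  rot[1] = quspsrtqpquors$r
  rot[2] = uspsrtqpquors$rq
  rot[3] = spsrtqpquors$rqu
  rot[4] = psrtqpquors$rqus
  rot[5] = srtqpquors$rqusp
  rot[6] = rtqpquors$rqusps
  rot[7] = tqpquors$rquspsr
  rot[8] = qpquors$rquspsrt
  rot[9] = pquors$rquspsrtq
  rot[10] = quors$rquspsrtqp
  rot[11] = uors$rquspsrtqpq
  rot[12] = ors$rquspsrtqpqu
  rot[13] = rs$rquspsrtqpquo
  rot[14] = s$rquspsrtqpquor
  rot[15] = $rquspsrtqpquors
Sorted (with $ < everything):
  sorted[0] = $rquspsrtqpquors
  sorted[1] = ors$rquspsrtqpqu
  sorted[2] = pquors$rquspsrtq
  sorted[3] = psrtqpquors$rqus
  sorted[4] = qpquors$rquspsrt
  sorted[5] = quors$rquspsrtqp
  sorted[6] = quspsrtqpquors$r
  sorted[7] = rquspsrtqpquors$
  sorted[8] = rs$rquspsrtqpquo
  sorted[9] = rtqpquors$rqusps
  sorted[10] = s$rquspsrtqpquor
  sorted[11] = spsrtqpquors$rqu
  sorted[12] = srtqpquors$rqusp
  sorted[13] = tqpquors$rquspsr
  sorted[14] = uors$rquspsrtqpq
  sorted[15] = uspsrtqpquors$rq
sorted[4] = qpquors$rquspsrt

Answer: qpquors$rquspsrt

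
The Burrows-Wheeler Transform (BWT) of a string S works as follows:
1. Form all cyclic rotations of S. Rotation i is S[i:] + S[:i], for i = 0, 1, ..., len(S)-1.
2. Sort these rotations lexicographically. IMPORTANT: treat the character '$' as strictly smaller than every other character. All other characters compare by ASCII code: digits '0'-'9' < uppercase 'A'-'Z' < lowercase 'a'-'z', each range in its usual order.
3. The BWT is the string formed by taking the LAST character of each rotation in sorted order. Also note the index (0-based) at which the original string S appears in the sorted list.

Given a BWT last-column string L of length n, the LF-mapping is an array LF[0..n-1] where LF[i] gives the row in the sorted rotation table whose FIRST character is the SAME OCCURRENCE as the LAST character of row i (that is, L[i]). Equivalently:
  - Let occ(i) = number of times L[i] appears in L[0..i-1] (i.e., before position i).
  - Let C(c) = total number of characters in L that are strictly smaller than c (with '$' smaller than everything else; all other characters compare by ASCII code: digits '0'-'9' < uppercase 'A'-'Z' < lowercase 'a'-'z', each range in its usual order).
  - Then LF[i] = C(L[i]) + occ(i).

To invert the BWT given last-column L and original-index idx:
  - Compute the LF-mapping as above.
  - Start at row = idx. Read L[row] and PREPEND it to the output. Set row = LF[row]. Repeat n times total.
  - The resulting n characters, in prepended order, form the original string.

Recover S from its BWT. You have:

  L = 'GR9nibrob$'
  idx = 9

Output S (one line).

LF mapping: 2 3 1 7 6 4 9 8 5 0
Walk LF starting at row 9, prepending L[row]:
  step 1: row=9, L[9]='$', prepend. Next row=LF[9]=0
  step 2: row=0, L[0]='G', prepend. Next row=LF[0]=2
  step 3: row=2, L[2]='9', prepend. Next row=LF[2]=1
  step 4: row=1, L[1]='R', prepend. Next row=LF[1]=3
  step 5: row=3, L[3]='n', prepend. Next row=LF[3]=7
  step 6: row=7, L[7]='o', prepend. Next row=LF[7]=8
  step 7: row=8, L[8]='b', prepend. Next row=LF[8]=5
  step 8: row=5, L[5]='b', prepend. Next row=LF[5]=4
  step 9: row=4, L[4]='i', prepend. Next row=LF[4]=6
  step 10: row=6, L[6]='r', prepend. Next row=LF[6]=9
Reversed output: ribbonR9G$

Answer: ribbonR9G$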